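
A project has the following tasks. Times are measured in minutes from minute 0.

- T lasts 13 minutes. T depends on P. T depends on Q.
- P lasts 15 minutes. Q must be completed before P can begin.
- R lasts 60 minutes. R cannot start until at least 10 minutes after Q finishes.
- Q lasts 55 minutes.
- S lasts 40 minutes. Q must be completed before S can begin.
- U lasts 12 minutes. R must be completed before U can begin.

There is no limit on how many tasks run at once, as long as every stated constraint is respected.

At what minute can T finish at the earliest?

83

Q can start immediately at minute 0; it finishes at minute 55.
P waits on Q (finishes minute 55), so it starts at minute 55 and finishes at 55 + 15 = minute 70.
T cannot start until P (finishes minute 70); Q (finishes minute 55). The controlling bound is minute 70, so T finishes at 70 + 13 = minute 83.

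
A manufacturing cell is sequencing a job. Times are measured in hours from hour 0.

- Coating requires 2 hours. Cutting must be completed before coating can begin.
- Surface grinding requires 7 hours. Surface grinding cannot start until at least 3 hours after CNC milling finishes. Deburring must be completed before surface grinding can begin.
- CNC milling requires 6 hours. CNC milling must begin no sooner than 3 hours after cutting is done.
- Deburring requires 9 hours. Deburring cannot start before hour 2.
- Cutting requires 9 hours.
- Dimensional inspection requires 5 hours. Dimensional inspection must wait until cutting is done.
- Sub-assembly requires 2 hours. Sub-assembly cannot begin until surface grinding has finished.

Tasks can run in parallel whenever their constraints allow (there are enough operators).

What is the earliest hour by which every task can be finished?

After its own release at hour 2, deburring can start at hour 2 and finishes at hour 11.
Cutting has no prerequisites, so it starts at hour 0 and finishes at hour 9.
Coating waits on cutting (finishes hour 9), so it starts at hour 9 and finishes at 9 + 2 = hour 11.
After cutting (finishes hour 9), dimensional inspection can start at hour 9 and finishes at hour 14.
After cutting (finishes hour 9, plus 3-hour gap → hour 12), CNC milling can start at hour 12 and finishes at hour 18.
For surface grinding: CNC milling (finishes hour 18, plus 3-hour gap → hour 21); deburring (finishes hour 11). Taking the maximum gives a start of hour 21, and it finishes at 21 + 7 = hour 28.
Sub-assembly cannot begin until surface grinding (finishes hour 28). It runs from hour 28 to 28 + 2 = hour 30.
All tasks are finished once the last one completes. Finish times: Cutting at 9, Deburring at 11, CNC milling at 18, Surface grinding at 28, Dimensional inspection at 14, Coating at 11, Sub-assembly at 30. The latest is hour 30.

30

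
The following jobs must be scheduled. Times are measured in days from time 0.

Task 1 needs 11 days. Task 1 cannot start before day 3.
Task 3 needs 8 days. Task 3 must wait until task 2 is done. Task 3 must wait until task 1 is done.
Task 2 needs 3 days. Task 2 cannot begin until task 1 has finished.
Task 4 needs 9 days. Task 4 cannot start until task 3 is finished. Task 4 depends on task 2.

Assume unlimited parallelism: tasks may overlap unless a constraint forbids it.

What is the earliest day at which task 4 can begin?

Task 1 waits on its own release at day 3, so it starts at day 3 and finishes at 3 + 11 = day 14.
Task 2 waits on task 1 (finishes day 14), so it starts at day 14 and finishes at 14 + 3 = day 17.
For task 3: task 2 (finishes day 17); task 1 (finishes day 14). Taking the maximum gives a start of day 17, and it finishes at 17 + 8 = day 25.
Task 4 waits on task 3 (finishes day 25); task 2 (finishes day 17). The latest of these is day 25, which is the earliest task 4 can start.

25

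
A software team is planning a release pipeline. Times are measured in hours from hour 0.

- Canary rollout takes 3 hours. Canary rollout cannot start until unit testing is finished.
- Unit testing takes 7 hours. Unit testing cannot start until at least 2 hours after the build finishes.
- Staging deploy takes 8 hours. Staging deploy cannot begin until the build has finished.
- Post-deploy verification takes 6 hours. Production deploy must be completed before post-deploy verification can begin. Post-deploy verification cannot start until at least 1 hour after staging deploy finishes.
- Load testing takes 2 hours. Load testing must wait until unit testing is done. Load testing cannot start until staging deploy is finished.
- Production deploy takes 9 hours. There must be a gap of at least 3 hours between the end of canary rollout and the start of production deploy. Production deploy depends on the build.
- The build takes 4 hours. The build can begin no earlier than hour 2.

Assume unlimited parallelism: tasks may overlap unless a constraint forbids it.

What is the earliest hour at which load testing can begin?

15

The build cannot begin until its own release at hour 2. It runs from hour 2 to 2 + 4 = hour 6.
Staging deploy waits on the build (finishes hour 6), so it starts at hour 6 and finishes at 6 + 8 = hour 14.
Unit testing waits on the build (finishes hour 6, plus 2-hour gap → hour 8), so it starts at hour 8 and finishes at 8 + 7 = hour 15.
Load testing waits on unit testing (finishes hour 15); staging deploy (finishes hour 14). The latest of these is hour 15, which is the earliest load testing can start.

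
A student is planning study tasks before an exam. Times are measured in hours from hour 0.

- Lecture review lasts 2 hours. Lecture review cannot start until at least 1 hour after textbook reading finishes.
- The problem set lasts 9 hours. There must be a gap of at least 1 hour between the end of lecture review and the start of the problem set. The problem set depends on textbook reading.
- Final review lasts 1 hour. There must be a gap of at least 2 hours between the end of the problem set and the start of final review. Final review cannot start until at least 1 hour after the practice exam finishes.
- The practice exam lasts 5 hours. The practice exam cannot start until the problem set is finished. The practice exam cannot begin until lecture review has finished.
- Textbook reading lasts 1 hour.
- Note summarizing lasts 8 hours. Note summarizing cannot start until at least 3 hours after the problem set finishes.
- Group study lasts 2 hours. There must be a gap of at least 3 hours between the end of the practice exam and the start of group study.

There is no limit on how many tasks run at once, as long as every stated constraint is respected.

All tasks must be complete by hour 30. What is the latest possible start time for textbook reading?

Group study has no dependents, so it just needs to finish by hour 30. Starting by 30 − 2 = hour 28 achieves that.
Final review has no dependents, so it just needs to finish by hour 30. Starting by 30 − 1 = hour 29 achieves that.
The practice exam has several dependents: group study (must start by hour 28, minus 3-hour gap → hour 25); final review (must start by hour 29, minus 1-hour gap → hour 28). The earliest of those limits is hour 25, so the practice exam must start by 25 − 5 = hour 20.
Note summarizing has no dependents, so it just needs to finish by hour 30. Starting by 30 − 8 = hour 22 achieves that.
The problem set feeds the practice exam (must start by hour 20); note summarizing (must start by hour 22, minus 3-hour gap → hour 19); final review (must start by hour 29, minus 2-hour gap → hour 27). Taking the minimum, the problem set must finish by hour 19 and start by 19 − 9 = hour 10.
Lecture review has several dependents: the problem set (must start by hour 10, minus 1-hour gap → hour 9); the practice exam (must start by hour 20). The earliest of those limits is hour 9, so lecture review must start by 9 − 2 = hour 7.
Textbook reading must finish in time for lecture review (must start by hour 7, minus 1-hour gap → hour 6); the problem set (must start by hour 10). The tightest is hour 6, so textbook reading must start by 6 − 1 = hour 5.

5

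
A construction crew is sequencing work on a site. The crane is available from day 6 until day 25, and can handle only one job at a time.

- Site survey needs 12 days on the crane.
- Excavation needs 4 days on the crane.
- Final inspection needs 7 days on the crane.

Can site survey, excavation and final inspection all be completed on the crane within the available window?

No

The crane window is 25 − 6 = 19 days.
Running back to back, the jobs need 12 + 4 + 7 = 23 days on the crane.
Since 23 > 19, they cannot all fit.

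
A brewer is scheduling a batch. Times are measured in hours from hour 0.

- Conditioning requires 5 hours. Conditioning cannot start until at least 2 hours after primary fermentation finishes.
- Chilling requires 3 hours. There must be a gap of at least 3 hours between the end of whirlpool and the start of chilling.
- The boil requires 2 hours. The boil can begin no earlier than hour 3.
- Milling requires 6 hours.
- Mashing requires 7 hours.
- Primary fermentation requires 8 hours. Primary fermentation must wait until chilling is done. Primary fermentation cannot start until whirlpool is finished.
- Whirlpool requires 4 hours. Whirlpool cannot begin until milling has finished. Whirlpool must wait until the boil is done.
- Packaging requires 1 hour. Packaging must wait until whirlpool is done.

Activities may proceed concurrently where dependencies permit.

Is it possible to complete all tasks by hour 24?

No

The boil waits on its own release at hour 3, so it starts at hour 3 and finishes at 3 + 2 = hour 5.
Mashing has no prerequisites, so it starts at hour 0 and finishes at hour 7.
Milling has no prerequisites, so it starts at hour 0 and finishes at hour 6.
Whirlpool has to wait for milling (finishes hour 6); the boil (finishes hour 5). The latest of these is hour 6, so whirlpool runs hour 6 to 6 + 4 = hour 10.
Packaging cannot begin until whirlpool (finishes hour 10). It runs from hour 10 to 10 + 1 = hour 11.
Chilling waits on whirlpool (finishes hour 10, plus 3-hour gap → hour 13), so it starts at hour 13 and finishes at 13 + 3 = hour 16.
Primary fermentation cannot start until chilling (finishes hour 16); whirlpool (finishes hour 10). The controlling bound is hour 16, so primary fermentation finishes at 16 + 8 = hour 24.
After primary fermentation (finishes hour 24, plus 2-hour gap → hour 26), conditioning can start at hour 26 and finishes at hour 31.
The earliest everything can be done is hour 31, which is after the deadline of 24, so it is not possible.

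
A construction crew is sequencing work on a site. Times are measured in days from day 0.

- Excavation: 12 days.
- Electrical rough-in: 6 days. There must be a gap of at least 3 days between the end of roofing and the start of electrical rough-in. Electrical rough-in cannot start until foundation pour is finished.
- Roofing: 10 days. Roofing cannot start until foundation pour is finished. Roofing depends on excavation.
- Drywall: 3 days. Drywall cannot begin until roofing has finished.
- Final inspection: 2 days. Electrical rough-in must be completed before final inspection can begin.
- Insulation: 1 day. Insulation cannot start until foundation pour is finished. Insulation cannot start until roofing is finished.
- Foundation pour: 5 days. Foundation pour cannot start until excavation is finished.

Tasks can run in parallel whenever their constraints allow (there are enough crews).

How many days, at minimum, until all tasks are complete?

38

Excavation has no prerequisites, so it starts at day 0 and finishes at day 12.
Foundation pour cannot begin until excavation (finishes day 12). It runs from day 12 to 12 + 5 = day 17.
For roofing: foundation pour (finishes day 17); excavation (finishes day 12). Taking the maximum gives a start of day 17, and it finishes at 17 + 10 = day 27.
After roofing (finishes day 27), drywall can start at day 27 and finishes at day 30.
Insulation has to wait for foundation pour (finishes day 17); roofing (finishes day 27). The latest of these is day 27, so insulation runs day 27 to 27 + 1 = day 28.
Electrical rough-in needs all of roofing (finishes day 27, plus 3-day gap → day 30); foundation pour (finishes day 17). That puts its earliest start at day 30; it finishes at 30 + 6 = day 36.
Final inspection waits on electrical rough-in (finishes day 36), so it starts at day 36 and finishes at 36 + 2 = day 38.
All tasks are finished once the last one completes. Finish times: Excavation at 12, Foundation pour at 17, Roofing at 27, Electrical rough-in at 36, Insulation at 28, Drywall at 30, Final inspection at 38. The latest is day 38.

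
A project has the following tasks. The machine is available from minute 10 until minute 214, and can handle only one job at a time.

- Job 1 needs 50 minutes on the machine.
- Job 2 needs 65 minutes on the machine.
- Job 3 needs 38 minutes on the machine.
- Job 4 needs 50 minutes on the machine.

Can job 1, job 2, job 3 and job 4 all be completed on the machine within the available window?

The machine window is 214 − 10 = 204 minutes.
Running back to back, the jobs need 50 + 65 + 38 + 50 = 203 minutes on the machine.
Since 203 ≤ 204, they fit within the window.

Yes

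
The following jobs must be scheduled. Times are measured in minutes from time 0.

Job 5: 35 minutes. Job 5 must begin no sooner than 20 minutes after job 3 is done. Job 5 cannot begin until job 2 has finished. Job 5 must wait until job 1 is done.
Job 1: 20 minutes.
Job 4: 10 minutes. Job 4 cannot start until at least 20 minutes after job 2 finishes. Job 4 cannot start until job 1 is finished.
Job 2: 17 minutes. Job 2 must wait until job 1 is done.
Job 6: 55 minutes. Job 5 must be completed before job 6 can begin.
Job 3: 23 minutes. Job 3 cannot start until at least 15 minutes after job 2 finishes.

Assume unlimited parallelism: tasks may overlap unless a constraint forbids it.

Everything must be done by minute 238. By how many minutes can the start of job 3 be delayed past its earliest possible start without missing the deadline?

53

Nothing blocks job 1, so it runs from minute 0 to minute 20.
Job 2 waits on job 1 (finishes minute 20), so it starts at minute 20 and finishes at 20 + 17 = minute 37.
Job 3 cannot begin until job 2 (finishes minute 37, plus 15-minute gap → minute 52). It runs from minute 52 to 52 + 23 = minute 75.

Working backward from the deadline:
Job 6 has no dependents, so it just needs to finish by minute 238. Starting by 238 − 55 = minute 183 achieves that.
Since job 6 (must start by minute 183) depends on it, job 5 must finish by minute 183. Backing off its 35-minute duration gives a latest start of minute 148.
Job 3 feeds into job 5 (must start by minute 148, minus 20-minute gap → minute 128); so job 3 must finish by minute 128 and therefore start by minute 105.
So job 3 can start as early as minute 52 and as late as minute 105, giving 105 − 52 = 53 minutes of slack.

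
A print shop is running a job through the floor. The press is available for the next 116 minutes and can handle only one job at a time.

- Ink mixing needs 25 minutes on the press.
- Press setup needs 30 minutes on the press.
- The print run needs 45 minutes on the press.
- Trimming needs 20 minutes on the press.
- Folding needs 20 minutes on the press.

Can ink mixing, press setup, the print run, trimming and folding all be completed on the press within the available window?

No

Running back to back, the jobs need 25 + 30 + 45 + 20 + 20 = 140 minutes on the press.
Since 140 > 116, they cannot all fit.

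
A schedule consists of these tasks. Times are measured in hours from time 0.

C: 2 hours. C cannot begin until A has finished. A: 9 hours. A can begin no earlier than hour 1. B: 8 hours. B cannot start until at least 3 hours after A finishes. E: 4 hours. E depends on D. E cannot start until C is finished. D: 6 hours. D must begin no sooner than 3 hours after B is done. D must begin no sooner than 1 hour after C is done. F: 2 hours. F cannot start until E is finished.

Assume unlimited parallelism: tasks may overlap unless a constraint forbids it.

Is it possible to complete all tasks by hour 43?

Yes

A cannot begin until its own release at hour 1. It runs from hour 1 to 1 + 9 = hour 10.
After A (finishes hour 10), C can start at hour 10 and finishes at hour 12.
B waits on A (finishes hour 10, plus 3-hour gap → hour 13), so it starts at hour 13 and finishes at 13 + 8 = hour 21.
For D: B (finishes hour 21, plus 3-hour gap → hour 24); C (finishes hour 12, plus 1-hour gap → hour 13). Taking the maximum gives a start of hour 24, and it finishes at 24 + 6 = hour 30.
For E: D (finishes hour 30); C (finishes hour 12). Taking the maximum gives a start of hour 30, and it finishes at 30 + 4 = hour 34.
After E (finishes hour 34), F can start at hour 34 and finishes at hour 36.
Every task is finished by hour 36, which is no later than the deadline of 43, so the schedule is feasible.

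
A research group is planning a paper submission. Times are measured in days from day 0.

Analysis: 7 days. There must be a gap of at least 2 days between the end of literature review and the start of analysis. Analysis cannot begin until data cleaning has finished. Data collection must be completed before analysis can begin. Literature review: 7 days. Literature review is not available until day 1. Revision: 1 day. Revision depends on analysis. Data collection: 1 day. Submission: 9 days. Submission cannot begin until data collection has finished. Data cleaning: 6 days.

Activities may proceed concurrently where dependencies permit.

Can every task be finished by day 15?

No

Data cleaning has no prerequisites, so it starts at day 0 and finishes at day 6.
Data collection has no prerequisites, so it starts at day 0 and finishes at day 1.
Submission waits on data collection (finishes day 1), so it starts at day 1 and finishes at 1 + 9 = day 10.
After its own release at day 1, literature review can start at day 1 and finishes at day 8.
Analysis needs all of literature review (finishes day 8, plus 2-day gap → day 10); data cleaning (finishes day 6); data collection (finishes day 1). That puts its earliest start at day 10; it finishes at 10 + 7 = day 17.
Revision cannot begin until analysis (finishes day 17). It runs from day 17 to 17 + 1 = day 18.
The earliest everything can be done is day 18, which is after the deadline of 15, so it is not possible.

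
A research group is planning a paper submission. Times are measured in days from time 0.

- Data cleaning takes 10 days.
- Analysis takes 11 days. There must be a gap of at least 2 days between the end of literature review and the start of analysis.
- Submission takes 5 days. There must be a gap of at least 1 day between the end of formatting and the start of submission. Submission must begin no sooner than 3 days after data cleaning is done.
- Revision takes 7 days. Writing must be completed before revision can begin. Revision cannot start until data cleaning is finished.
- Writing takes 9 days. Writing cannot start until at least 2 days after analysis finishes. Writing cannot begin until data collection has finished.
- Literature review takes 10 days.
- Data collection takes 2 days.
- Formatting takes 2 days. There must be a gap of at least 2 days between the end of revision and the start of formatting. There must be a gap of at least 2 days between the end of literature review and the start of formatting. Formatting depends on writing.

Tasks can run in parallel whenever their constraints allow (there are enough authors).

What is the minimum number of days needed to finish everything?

Data cleaning can start immediately at day 0; it finishes at day 10.
Nothing blocks data collection, so it runs from day 0 to day 2.
Literature review can start immediately at day 0; it finishes at day 10.
Analysis waits on literature review (finishes day 10, plus 2-day gap → day 12), so it starts at day 12 and finishes at 12 + 11 = day 23.
Writing needs all of analysis (finishes day 23, plus 2-day gap → day 25); data collection (finishes day 2). That puts its earliest start at day 25; it finishes at 25 + 9 = day 34.
For revision: writing (finishes day 34); data cleaning (finishes day 10). Taking the maximum gives a start of day 34, and it finishes at 34 + 7 = day 41.
For formatting: revision (finishes day 41, plus 2-day gap → day 43); literature review (finishes day 10, plus 2-day gap → day 12); writing (finishes day 34). Taking the maximum gives a start of day 43, and it finishes at 43 + 2 = day 45.
Submission cannot start until formatting (finishes day 45, plus 1-day gap → day 46); data cleaning (finishes day 10, plus 3-day gap → day 13). The controlling bound is day 46, so submission finishes at 46 + 5 = day 51.
All tasks are finished once the last one completes. Finish times: Literature review at 10, Data collection at 2, Data cleaning at 10, Analysis at 23, Writing at 34, Revision at 41, Formatting at 45, Submission at 51. The latest is day 51.

51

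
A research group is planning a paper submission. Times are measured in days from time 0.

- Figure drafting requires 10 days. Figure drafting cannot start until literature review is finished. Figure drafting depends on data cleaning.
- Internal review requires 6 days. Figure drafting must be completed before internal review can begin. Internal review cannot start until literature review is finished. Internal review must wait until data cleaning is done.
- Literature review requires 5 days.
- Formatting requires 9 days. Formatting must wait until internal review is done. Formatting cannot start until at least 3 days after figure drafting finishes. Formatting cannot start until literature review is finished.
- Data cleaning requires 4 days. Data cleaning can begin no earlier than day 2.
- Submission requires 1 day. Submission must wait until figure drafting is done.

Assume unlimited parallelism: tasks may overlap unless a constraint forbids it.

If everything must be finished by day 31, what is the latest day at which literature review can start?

Formatting must finish by day 31; it takes 9 days, so it must start by 31 − 9 = day 22.
Internal review feeds into formatting (must start by day 22); so internal review must finish by day 22 and therefore start by day 16.
Submission must finish by day 31; it takes 1 day, so it must start by 31 − 1 = day 30.
Figure drafting feeds internal review (must start by day 16); formatting (must start by day 22, minus 3-day gap → day 19); submission (must start by day 30). Taking the minimum, figure drafting must finish by day 16 and start by 16 − 10 = day 6.
Literature review feeds figure drafting (must start by day 6); internal review (must start by day 16); formatting (must start by day 22). Taking the minimum, literature review must finish by day 6 and start by 6 − 5 = day 1.

1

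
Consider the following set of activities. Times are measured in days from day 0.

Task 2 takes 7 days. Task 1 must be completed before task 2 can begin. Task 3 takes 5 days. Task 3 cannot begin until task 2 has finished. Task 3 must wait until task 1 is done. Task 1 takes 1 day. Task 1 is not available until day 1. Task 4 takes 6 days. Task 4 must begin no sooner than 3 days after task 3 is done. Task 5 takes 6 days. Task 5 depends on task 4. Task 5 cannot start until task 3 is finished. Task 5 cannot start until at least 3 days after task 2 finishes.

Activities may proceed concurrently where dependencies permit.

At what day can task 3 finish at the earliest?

Task 1 waits on its own release at day 1, so it starts at day 1 and finishes at 1 + 1 = day 2.
Task 2 waits on task 1 (finishes day 2), so it starts at day 2 and finishes at 2 + 7 = day 9.
Task 3 cannot start until task 2 (finishes day 9); task 1 (finishes day 2). The controlling bound is day 9, so task 3 finishes at 9 + 5 = day 14.

14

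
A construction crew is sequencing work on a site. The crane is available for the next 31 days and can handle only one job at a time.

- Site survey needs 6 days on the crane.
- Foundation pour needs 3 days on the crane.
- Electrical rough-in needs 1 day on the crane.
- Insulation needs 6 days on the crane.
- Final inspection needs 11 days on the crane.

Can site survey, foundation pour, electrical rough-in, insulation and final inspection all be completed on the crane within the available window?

Yes

Running back to back, the jobs need 6 + 3 + 1 + 6 + 11 = 27 days on the crane.
Since 27 ≤ 31, they fit within the window.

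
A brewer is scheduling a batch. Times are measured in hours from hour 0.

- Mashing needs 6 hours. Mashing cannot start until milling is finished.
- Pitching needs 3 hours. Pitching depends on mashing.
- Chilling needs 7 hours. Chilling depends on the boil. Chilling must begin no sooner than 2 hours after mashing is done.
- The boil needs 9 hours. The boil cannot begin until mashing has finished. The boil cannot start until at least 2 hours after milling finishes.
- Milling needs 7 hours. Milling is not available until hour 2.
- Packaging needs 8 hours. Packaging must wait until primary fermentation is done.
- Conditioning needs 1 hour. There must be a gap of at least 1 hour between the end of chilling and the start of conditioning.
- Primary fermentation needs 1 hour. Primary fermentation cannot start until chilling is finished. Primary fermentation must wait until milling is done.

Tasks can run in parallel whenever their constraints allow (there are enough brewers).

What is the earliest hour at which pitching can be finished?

18

After its own release at hour 2, milling can start at hour 2 and finishes at hour 9.
Mashing cannot begin until milling (finishes hour 9). It runs from hour 9 to 9 + 6 = hour 15.
Pitching waits on mashing (finishes hour 15), so it starts at hour 15 and finishes at 15 + 3 = hour 18.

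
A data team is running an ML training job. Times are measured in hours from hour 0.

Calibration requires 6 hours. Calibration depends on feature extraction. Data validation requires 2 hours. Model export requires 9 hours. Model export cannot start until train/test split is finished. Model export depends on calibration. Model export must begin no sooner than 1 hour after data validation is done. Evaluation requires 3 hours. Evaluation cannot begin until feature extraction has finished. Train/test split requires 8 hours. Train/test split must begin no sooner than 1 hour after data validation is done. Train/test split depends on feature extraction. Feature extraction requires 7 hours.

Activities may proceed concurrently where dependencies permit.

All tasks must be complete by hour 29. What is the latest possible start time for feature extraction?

5

Model export has no dependents, so it just needs to finish by hour 29. Starting by 29 − 9 = hour 20 achieves that.
Train/test split feeds into model export (must start by hour 20); so train/test split must finish by hour 20 and therefore start by hour 12.
Evaluation must finish by hour 29; it takes 3 hours, so it must start by 29 − 3 = hour 26.
Since model export (must start by hour 20) depends on it, calibration must finish by hour 20. Backing off its 6-hour duration gives a latest start of hour 14.
Feature extraction has several dependents: train/test split (must start by hour 12); evaluation (must start by hour 26); calibration (must start by hour 14). The earliest of those limits is hour 12, so feature extraction must start by 12 − 7 = hour 5.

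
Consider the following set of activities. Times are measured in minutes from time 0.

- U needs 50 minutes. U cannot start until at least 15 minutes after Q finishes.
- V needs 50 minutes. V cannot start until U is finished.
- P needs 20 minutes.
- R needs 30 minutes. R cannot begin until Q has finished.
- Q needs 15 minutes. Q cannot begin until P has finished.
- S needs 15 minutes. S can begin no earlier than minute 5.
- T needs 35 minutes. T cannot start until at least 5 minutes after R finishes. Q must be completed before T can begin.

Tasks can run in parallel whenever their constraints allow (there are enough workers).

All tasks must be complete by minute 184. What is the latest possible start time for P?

34

T has no dependents, so it just needs to finish by minute 184. Starting by 184 − 35 = minute 149 achieves that.
Since T (must start by minute 149, minus 5-minute gap → minute 144) depends on it, R must finish by minute 144. Backing off its 30-minute duration gives a latest start of minute 114.
To finish by minute 184, V (duration 50) must start no later than minute 134.
U feeds into V (must start by minute 134); so U must finish by minute 134 and therefore start by minute 84.
Q has several dependents: R (must start by minute 114); T (must start by minute 149); U (must start by minute 84, minus 15-minute gap → minute 69). The earliest of those limits is minute 69, so Q must start by 69 − 15 = minute 54.
P must finish before Q (must start by minute 54). With a 20-minute duration, P must start by 54 − 20 = minute 34.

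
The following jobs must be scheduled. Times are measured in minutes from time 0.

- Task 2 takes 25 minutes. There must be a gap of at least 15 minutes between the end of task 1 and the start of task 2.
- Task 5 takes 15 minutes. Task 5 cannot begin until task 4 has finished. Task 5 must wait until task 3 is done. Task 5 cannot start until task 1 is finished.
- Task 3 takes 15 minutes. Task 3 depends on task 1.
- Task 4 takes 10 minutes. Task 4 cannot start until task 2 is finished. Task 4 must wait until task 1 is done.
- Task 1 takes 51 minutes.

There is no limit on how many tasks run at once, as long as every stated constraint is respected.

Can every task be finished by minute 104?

No

Nothing blocks task 1, so it runs from minute 0 to minute 51.
After task 1 (finishes minute 51), task 3 can start at minute 51 and finishes at minute 66.
Task 2 waits on task 1 (finishes minute 51, plus 15-minute gap → minute 66), so it starts at minute 66 and finishes at 66 + 25 = minute 91.
Task 4 cannot start until task 2 (finishes minute 91); task 1 (finishes minute 51). The controlling bound is minute 91, so task 4 finishes at 91 + 10 = minute 101.
For task 5: task 4 (finishes minute 101); task 3 (finishes minute 66); task 1 (finishes minute 51). Taking the maximum gives a start of minute 101, and it finishes at 101 + 15 = minute 116.
The earliest everything can be done is minute 116, which is after the deadline of 104, so it is not possible.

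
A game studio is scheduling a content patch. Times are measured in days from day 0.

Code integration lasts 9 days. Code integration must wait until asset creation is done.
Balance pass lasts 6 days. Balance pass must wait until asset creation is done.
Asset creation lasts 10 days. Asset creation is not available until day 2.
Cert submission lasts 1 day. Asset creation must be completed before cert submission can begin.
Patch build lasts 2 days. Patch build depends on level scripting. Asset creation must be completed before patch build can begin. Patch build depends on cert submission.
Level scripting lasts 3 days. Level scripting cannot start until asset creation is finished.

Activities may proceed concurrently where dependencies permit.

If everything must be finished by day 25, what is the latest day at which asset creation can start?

Nothing follows patch build; the deadline of day 25 is its only limit. It must start by 25 − 2 = day 23.
Since patch build (must start by day 23) depends on it, level scripting must finish by day 23. Backing off its 3-day duration gives a latest start of day 20.
Nothing follows code integration; the deadline of day 25 is its only limit. It must start by 25 − 9 = day 16.
Nothing follows balance pass; the deadline of day 25 is its only limit. It must start by 25 − 6 = day 19.
Cert submission feeds into patch build (must start by day 23); so cert submission must finish by day 23 and therefore start by day 22.
Asset creation has several dependents: level scripting (must start by day 20); code integration (must start by day 16); balance pass (must start by day 19); cert submission (must start by day 22); patch build (must start by day 23). The earliest of those limits is day 16, so asset creation must start by 16 − 10 = day 6.

6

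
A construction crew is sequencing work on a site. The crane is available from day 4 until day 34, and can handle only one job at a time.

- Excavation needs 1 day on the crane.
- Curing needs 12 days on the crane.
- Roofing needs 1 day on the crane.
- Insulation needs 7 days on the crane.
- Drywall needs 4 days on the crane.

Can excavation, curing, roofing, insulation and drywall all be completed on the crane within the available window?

The crane window is 34 − 4 = 30 days.
Running back to back, the jobs need 1 + 12 + 1 + 7 + 4 = 25 days on the crane.
Since 25 ≤ 30, they fit within the window.

Yes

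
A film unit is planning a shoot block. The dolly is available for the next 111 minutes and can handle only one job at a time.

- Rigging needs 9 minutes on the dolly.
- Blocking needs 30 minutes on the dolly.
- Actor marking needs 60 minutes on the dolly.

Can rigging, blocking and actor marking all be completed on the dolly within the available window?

Yes

Running back to back, the jobs need 9 + 30 + 60 = 99 minutes on the dolly.
Since 99 ≤ 111, they fit within the window.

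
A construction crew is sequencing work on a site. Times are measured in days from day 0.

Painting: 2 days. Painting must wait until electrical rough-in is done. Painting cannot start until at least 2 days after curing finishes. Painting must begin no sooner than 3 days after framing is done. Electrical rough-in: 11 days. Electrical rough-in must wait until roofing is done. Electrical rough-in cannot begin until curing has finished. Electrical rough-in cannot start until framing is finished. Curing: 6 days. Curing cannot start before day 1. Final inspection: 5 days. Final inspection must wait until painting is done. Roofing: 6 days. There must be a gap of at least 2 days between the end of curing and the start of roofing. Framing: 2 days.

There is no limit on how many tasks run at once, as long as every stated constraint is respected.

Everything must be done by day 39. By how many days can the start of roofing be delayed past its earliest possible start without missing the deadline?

After its own release at day 1, curing can start at day 1 and finishes at day 7.
After curing (finishes day 7, plus 2-day gap → day 9), roofing can start at day 9 and finishes at day 15.

Working backward from the deadline:
To finish by day 39, final inspection (duration 5) must start no later than day 34.
Painting feeds into final inspection (must start by day 34); so painting must finish by day 34 and therefore start by day 32.
Electrical rough-in has to be done before painting (must start by day 32). That means finishing by day 32, i.e. starting by 32 − 11 = day 21.
Since electrical rough-in (must start by day 21) depends on it, roofing must finish by day 21. Backing off its 6-day duration gives a latest start of day 15.
So roofing can start as early as day 9 and as late as day 15, giving 15 − 9 = 6 days of slack.

6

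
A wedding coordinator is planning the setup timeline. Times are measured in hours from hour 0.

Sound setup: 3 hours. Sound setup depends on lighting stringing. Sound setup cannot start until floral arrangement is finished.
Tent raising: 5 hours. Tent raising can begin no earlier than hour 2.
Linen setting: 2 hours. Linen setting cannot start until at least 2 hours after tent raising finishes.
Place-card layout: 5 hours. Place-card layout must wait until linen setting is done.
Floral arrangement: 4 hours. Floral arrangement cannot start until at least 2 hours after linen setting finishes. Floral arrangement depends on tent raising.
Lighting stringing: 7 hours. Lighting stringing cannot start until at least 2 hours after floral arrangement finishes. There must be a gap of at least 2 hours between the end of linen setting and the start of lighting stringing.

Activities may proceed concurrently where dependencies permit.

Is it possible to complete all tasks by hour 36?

After its own release at hour 2, tent raising can start at hour 2 and finishes at hour 7.
Linen setting waits on tent raising (finishes hour 7, plus 2-hour gap → hour 9), so it starts at hour 9 and finishes at 9 + 2 = hour 11.
Place-card layout waits on linen setting (finishes hour 11), so it starts at hour 11 and finishes at 11 + 5 = hour 16.
For floral arrangement: linen setting (finishes hour 11, plus 2-hour gap → hour 13); tent raising (finishes hour 7). Taking the maximum gives a start of hour 13, and it finishes at 13 + 4 = hour 17.
For lighting stringing: floral arrangement (finishes hour 17, plus 2-hour gap → hour 19); linen setting (finishes hour 11, plus 2-hour gap → hour 13). Taking the maximum gives a start of hour 19, and it finishes at 19 + 7 = hour 26.
For sound setup: lighting stringing (finishes hour 26); floral arrangement (finishes hour 17). Taking the maximum gives a start of hour 26, and it finishes at 26 + 3 = hour 29.
Every task is finished by hour 29, which is no later than the deadline of 36, so the schedule is feasible.

Yes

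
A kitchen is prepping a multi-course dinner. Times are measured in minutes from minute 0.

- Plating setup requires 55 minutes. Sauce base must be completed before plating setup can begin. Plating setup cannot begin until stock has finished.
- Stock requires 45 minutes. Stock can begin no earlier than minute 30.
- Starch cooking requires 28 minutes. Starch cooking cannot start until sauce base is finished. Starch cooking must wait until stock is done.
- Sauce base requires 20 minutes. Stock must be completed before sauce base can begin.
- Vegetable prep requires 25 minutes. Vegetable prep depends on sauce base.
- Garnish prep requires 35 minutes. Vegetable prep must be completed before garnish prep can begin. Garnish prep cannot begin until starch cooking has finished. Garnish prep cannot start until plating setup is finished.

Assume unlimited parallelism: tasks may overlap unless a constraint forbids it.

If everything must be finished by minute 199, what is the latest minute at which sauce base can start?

89

Garnish prep must finish by minute 199; it takes 35 minutes, so it must start by 199 − 35 = minute 164.
Vegetable prep feeds into garnish prep (must start by minute 164); so vegetable prep must finish by minute 164 and therefore start by minute 139.
Starch cooking must finish before garnish prep (must start by minute 164). With a 28-minute duration, starch cooking must start by 164 − 28 = minute 136.
Plating setup feeds into garnish prep (must start by minute 164); so plating setup must finish by minute 164 and therefore start by minute 109.
Sauce base has several dependents: vegetable prep (must start by minute 139); starch cooking (must start by minute 136); plating setup (must start by minute 109). The earliest of those limits is minute 109, so sauce base must start by 109 − 20 = minute 89.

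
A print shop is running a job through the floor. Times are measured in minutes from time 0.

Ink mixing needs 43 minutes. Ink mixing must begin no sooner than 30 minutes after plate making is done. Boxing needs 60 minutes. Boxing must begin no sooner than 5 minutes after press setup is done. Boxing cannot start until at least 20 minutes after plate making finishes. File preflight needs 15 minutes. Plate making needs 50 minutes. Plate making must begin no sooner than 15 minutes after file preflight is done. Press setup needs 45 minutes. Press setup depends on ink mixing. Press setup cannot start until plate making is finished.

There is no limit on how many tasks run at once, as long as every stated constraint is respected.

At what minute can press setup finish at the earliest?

File preflight has no prerequisites, so it starts at minute 0 and finishes at minute 15.
After file preflight (finishes minute 15, plus 15-minute gap → minute 30), plate making can start at minute 30 and finishes at minute 80.
After plate making (finishes minute 80, plus 30-minute gap → minute 110), ink mixing can start at minute 110 and finishes at minute 153.
For press setup: ink mixing (finishes minute 153); plate making (finishes minute 80). Taking the maximum gives a start of minute 153, and it finishes at 153 + 45 = minute 198.

198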